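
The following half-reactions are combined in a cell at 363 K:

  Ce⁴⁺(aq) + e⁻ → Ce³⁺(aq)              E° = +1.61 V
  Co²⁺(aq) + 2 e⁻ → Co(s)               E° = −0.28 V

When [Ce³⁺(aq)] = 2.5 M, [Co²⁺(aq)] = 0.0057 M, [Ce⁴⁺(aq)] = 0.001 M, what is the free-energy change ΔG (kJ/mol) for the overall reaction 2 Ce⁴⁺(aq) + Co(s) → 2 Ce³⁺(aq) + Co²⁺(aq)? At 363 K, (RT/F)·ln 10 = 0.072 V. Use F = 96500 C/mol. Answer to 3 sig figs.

−333 kJ/mol

With Ce⁴⁺/Ce³⁺ reduced at the cathode, E°cell = +1.61 − (−0.28) = +1.89 V and n = 2.
Q = ([Ce³⁺(aq)]^2·[Co²⁺(aq)]) / [Ce⁴⁺(aq)]^2 = 3.56×10^4, so log Q = 4.552 and E = +1.89 − (0.072/2)(4.552) = +1.7261 V.
Then ΔG = −nFE = −2 × 96500 × +1.7261 J/mol = −333 kJ/mol.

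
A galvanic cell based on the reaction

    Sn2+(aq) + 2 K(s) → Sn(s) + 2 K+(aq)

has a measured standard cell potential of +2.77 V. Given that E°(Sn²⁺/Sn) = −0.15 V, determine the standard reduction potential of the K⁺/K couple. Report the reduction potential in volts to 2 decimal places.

In the reaction as written the Sn²⁺/Sn couple is reduced (cathode) and K⁺/K is oxidized (anode), so E°cell = E°(Sn²⁺/Sn) − E°(K⁺/K).
E°(K⁺/K) = E°(cathode) − E°cell = −0.15 − (+2.77) = −2.92 V.

−2.92 V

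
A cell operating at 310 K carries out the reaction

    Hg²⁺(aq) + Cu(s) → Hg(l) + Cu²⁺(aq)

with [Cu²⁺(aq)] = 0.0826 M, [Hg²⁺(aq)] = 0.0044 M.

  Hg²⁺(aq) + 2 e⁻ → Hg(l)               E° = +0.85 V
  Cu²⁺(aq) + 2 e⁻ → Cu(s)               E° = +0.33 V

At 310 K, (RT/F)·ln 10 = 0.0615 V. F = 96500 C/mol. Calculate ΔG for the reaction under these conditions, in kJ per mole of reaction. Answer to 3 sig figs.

−92.8 kJ/mol

E°cell = +0.85 − (+0.33) = +0.52 V; the balanced reaction transfers n = 2 electrons.
Q = [Cu²⁺(aq)] / [Hg²⁺(aq)] = 18.8, so log Q = 1.274 and E = +0.52 − (0.0615/2)(1.274) = +0.4808 V.
Finally ΔG = −nFE = −(2)(96500 C/mol)(+0.4808 V) = −92.8 kJ/mol.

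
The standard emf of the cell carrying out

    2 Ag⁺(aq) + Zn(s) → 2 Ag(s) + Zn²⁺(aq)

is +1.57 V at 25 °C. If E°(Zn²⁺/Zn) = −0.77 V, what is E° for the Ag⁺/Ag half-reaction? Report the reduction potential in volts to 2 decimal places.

+0.80 V

In the reaction as written the Ag⁺/Ag couple is reduced (cathode) and Zn²⁺/Zn is oxidized (anode), so E°cell = E°(Ag⁺/Ag) − E°(Zn²⁺/Zn).
E°(Ag⁺/Ag) = E°cell + E°(anode) = +1.57 + (−0.77) = +0.80 V.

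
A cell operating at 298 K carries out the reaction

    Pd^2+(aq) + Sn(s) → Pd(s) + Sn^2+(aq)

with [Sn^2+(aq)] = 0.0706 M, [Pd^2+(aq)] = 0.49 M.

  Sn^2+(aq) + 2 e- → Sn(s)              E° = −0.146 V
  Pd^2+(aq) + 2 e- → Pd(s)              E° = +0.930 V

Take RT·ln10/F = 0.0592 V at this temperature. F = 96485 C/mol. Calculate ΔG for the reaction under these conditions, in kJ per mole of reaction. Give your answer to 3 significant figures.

−212 kJ/mol

With Pd²⁺/Pd reduced at the cathode, E°cell = +0.930 − (−0.146) = +1.076 V and n = 2.
Here Q = [Sn^2+(aq)] / [Pd^2+(aq)] = 0.144 (log Q = −0.841), giving E = +1.076 − (0.0592/2)·(−0.841) = +1.1009 V.
Finally ΔG = −nFE = −(2)(96485 C/mol)(+1.1009 V) = −212 kJ/mol.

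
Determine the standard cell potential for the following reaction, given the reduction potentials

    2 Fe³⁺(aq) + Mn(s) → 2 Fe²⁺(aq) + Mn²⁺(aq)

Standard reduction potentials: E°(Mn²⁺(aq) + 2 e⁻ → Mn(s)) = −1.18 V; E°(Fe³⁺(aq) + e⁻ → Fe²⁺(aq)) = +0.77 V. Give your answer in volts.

+1.95 V

In the reaction as written, Fe³⁺(aq) is reduced (cathode) and Mn²⁺(aq) is produced by oxidation at the anode.
E°cell = E°(cathode) − E°(anode) = +0.77 − (−1.18) = +1.95 V.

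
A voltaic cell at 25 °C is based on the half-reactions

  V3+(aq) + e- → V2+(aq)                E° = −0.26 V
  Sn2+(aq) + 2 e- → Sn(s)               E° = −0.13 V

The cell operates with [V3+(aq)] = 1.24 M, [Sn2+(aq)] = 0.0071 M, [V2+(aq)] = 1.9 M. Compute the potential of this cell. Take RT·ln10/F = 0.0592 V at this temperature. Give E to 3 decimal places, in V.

+0.077 V

Sn²⁺/Sn is reduced (cathode, E° = −0.13 V) and V³⁺/V²⁺ is oxidized (anode).
The standard potential is −0.13 − (−0.26) = +0.13 V and the balanced reaction transfers n = 2 electrons.
The balanced reaction is Sn2+(aq) + 2 V2+(aq) → Sn(s) + 2 V3+(aq), so Q = [V3+(aq)]^2 / ([Sn2+(aq)]·[V2+(aq)]^2) = 60 and log Q = 1.778.
E = E° − (0.0592/n)·log Q = +0.13 − (0.0592/2)(1.778) = +0.077 V.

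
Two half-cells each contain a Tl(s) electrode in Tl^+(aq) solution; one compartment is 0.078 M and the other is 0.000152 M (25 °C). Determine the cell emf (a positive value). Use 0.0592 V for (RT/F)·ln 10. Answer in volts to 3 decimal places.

0.160 V

For a concentration cell E°cell = 0, since both electrodes use the same couple.
The compartment with the higher Tl^+(aq) concentration (0.078 M) acts as the cathode; ions are reduced there and produced at the dilute (0.000152 M) anode.
With n = 1, Ecell = −(0.0592/1)·log([dilute]/[conc]) = −(0.0592/1)·log(0.000152/0.078) = +0.160 V.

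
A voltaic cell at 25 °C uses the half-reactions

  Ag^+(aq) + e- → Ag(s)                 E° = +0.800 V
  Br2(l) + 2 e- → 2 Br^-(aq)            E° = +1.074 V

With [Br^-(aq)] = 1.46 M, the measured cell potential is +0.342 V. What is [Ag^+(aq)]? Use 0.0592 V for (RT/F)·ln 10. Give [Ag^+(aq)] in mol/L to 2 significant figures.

The Br₂/Br⁻ couple has the larger reduction potential, so it is the cathode: E°cell = +1.074 − (+0.800) = +0.274 V and n = 2.
Since E = E° − (0.0592/n)·log Q, log Q = n(E° − E)/0.0592 = −2.297.
Balancing electrons gives Br2(l) + 2 Ag(s) → 2 Br^-(aq) + 2 Ag^+(aq); thus Q = [Br^-(aq)]^2·[Ag^+(aq)]^2.
Isolating [Ag^+(aq)] in Q = 10^{−2.297} yields log [Ag^+(aq)] = −1.313, i.e. 0.049 M.

0.049 M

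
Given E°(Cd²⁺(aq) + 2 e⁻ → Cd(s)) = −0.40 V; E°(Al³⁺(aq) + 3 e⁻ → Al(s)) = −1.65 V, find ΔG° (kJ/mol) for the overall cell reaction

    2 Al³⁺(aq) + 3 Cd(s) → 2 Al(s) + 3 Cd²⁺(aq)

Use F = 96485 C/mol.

+724 kJ/mol

In the reaction as written Al³⁺(aq) is reduced, so the Al³⁺/Al couple is the cathode and Cd²⁺/Cd is the anode.
E°cell = −1.65 − (−0.40) = −1.25 V; balancing electrons gives n = 6.
ΔG° = −nFE°cell = −(6)(96485)(−1.25) J/mol = +724 kJ/mol.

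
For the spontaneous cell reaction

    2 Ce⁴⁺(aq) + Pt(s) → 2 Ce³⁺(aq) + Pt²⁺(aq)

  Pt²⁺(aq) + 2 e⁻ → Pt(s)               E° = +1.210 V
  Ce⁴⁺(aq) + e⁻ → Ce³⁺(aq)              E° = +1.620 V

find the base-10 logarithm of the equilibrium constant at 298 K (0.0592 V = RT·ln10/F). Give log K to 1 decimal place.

The Ce⁴⁺/Ce³⁺ couple is reduced (cathode); E°cell = +1.620 − (+1.210) = +0.410 V with n = 2.
At equilibrium E = 0, so log K = nE°cell / 0.0592 = (2)(+0.410) / 0.0592 = 13.9.

log K = 13.9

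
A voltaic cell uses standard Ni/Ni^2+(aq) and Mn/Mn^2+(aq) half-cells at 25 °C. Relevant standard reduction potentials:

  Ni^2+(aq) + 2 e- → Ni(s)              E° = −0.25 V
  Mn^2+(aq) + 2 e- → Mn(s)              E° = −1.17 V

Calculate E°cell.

+0.92 V

Of the two couples in this cell, the one with the more positive reduction potential is reduced at the cathode: here that is Ni²⁺/Ni (−0.25 V); Mn²⁺/Mn (−1.17 V) is the anode.
E°cell = E°(cathode) − E°(anode) = −0.25 − (−1.17) = +0.92 V.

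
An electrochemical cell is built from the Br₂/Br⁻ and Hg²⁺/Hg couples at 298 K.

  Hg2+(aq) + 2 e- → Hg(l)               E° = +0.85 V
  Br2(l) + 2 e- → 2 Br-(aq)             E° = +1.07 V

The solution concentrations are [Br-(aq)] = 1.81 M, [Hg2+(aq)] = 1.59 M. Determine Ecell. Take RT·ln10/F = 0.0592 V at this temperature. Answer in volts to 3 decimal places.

Br₂/Br⁻ is reduced (cathode, E° = +1.07 V) and Hg²⁺/Hg is oxidized (anode).
E°cell = E°cat − E°an = +1.07 − (+0.85) = +0.22 V; n = 2.
Balancing gives Br2(l) + Hg(l) → 2 Br-(aq) + Hg2+(aq); hence Q = [Br-(aq)]^2·[Hg2+(aq)] = 5.21 (log Q = 0.717).
By the Nernst equation, E = +0.22 − (0.0592/2)·(0.717) = +0.199 V.

+0.199 V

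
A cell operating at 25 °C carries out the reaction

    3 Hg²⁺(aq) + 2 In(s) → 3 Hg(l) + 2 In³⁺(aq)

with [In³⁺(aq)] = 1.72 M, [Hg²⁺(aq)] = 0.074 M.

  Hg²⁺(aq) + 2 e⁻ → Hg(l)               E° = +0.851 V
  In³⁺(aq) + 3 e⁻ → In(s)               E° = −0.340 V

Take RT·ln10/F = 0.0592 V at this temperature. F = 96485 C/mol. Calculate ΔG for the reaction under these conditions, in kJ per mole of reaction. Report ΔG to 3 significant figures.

−667 kJ/mol

E°cell = +0.851 − (−0.340) = +1.191 V; the balanced reaction transfers n = 6 electrons.
Q = [In³⁺(aq)]^2 / [Hg²⁺(aq)]^3 = 7.3×10^3, so log Q = 3.863 and E = +1.191 − (0.0592/6)(3.863) = +1.1529 V.
Then ΔG = −nFE = −6 × 96485 × +1.1529 J/mol = −667 kJ/mol.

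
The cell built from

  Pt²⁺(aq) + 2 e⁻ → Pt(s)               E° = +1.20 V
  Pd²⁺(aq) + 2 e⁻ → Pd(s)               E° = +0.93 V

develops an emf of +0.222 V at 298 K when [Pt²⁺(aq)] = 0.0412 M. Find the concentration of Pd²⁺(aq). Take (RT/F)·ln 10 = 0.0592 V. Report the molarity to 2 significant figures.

1.7 M

The Pt²⁺/Pt couple has the larger reduction potential, so it is the cathode: E°cell = +1.20 − (+0.93) = +0.27 V and n = 2.
Rearranging E = E° − (0.0592/n)·log Q gives log Q = 2(+0.27 − (+0.222))/0.0592 = 1.622.
The balanced reaction is Pt²⁺(aq) + Pd(s) → Pt(s) + Pd²⁺(aq), so Q = [Pd²⁺(aq)] / [Pt²⁺(aq)].
Substituting the known concentrations and solving, log [Pd²⁺(aq)] = 0.237 and [Pd²⁺(aq)] = 1.7 M.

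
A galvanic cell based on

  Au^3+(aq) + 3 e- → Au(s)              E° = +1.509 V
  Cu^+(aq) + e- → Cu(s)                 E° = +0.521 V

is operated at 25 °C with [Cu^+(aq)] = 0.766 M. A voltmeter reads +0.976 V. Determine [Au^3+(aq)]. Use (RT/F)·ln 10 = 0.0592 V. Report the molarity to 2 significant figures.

0.11 M

The Au³⁺/Au couple has the larger reduction potential, so it is the cathode: E°cell = +1.509 − (+0.521) = +0.988 V and n = 3.
From the Nernst equation, log Q = n(E° − E)/0.0592 = 3·(+0.988 − (+0.976))/0.0592 = 0.608.
Balancing electrons gives Au^3+(aq) + 3 Cu(s) → Au(s) + 3 Cu^+(aq); thus Q = [Cu^+(aq)]^3 / [Au^3+(aq)].
Substituting the known concentrations and solving, log [Au^3+(aq)] = −0.955 and [Au^3+(aq)] = 0.11 M.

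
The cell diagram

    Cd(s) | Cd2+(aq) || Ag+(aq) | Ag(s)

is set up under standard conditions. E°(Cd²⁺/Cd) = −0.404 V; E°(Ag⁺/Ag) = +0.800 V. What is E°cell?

+1.204 V

By convention the left-hand electrode in cell notation is the anode (oxidation) and the right-hand electrode is the cathode (reduction).
E°cell = E°(right) − E°(left) = +0.800 − (−0.404) = +1.204 V.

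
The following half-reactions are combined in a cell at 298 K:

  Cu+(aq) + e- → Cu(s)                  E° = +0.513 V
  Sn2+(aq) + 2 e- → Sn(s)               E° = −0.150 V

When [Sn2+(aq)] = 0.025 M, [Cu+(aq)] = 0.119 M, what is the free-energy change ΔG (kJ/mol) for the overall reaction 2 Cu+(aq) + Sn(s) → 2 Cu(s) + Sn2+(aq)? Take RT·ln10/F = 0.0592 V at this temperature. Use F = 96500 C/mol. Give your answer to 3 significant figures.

−127 kJ/mol

E°cell = +0.513 − (−0.150) = +0.663 V; the balanced reaction transfers n = 2 electrons.
Q = [Sn2+(aq)] / [Cu+(aq)]^2 = 1.77, so log Q = 0.247 and E = +0.663 − (0.0592/2)(0.247) = +0.6557 V.
Then ΔG = −nFE = −2 × 96500 × +0.6557 J/mol = −127 kJ/mol.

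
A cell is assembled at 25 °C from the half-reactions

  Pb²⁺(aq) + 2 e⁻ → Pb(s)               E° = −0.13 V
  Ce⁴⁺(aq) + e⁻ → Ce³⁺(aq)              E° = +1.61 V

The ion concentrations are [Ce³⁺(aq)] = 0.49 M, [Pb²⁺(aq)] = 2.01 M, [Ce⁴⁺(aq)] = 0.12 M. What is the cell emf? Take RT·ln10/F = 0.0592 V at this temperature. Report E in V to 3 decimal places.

The Ce⁴⁺/Ce³⁺ couple has the more positive E°, so it is the cathode; Pb²⁺/Pb is the anode.
E°cell = +1.61 − (−0.13) = +1.74 V, with n = 2 electrons transferred.
Balancing gives 2 Ce⁴⁺(aq) + Pb(s) → 2 Ce³⁺(aq) + Pb²⁺(aq); hence Q = ([Ce³⁺(aq)]^2·[Pb²⁺(aq)]) / [Ce⁴⁺(aq)]^2 = 33.5 (log Q = 1.525).
E = E° − (0.0592/n)·log Q = +1.74 − (0.0592/2)(1.525) = +1.695 V.

+1.695 V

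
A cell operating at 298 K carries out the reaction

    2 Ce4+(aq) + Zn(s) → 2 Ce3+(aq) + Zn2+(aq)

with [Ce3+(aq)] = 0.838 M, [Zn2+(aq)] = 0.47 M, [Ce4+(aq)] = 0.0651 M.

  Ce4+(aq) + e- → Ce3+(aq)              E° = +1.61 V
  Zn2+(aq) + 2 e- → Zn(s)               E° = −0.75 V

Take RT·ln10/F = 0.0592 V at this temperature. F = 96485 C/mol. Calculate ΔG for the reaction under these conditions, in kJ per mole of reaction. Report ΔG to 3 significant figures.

The standard cell potential is +1.61 − (−0.75) = +2.36 V, with n = 2 electrons in the balanced equation.
Q = ([Ce3+(aq)]^2·[Zn2+(aq)]) / [Ce4+(aq)]^2 = 77.9, so log Q = 1.891 and E = +2.36 − (0.0592/2)(1.891) = +2.3040 V.
Then ΔG = −nFE = −2 × 96485 × +2.3040 J/mol = −445 kJ/mol.

−445 kJ/mol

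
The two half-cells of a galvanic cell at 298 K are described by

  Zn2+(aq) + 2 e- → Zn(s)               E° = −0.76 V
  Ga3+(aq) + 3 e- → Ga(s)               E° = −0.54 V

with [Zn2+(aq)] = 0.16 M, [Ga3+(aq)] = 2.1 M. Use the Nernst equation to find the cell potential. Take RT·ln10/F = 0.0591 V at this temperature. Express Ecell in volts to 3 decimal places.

Ga³⁺/Ga is reduced (cathode, E° = −0.54 V) and Zn²⁺/Zn is oxidized (anode).
The standard potential is −0.54 − (−0.76) = +0.22 V and the balanced reaction transfers n = 6 electrons.
The balanced reaction is 2 Ga3+(aq) + 3 Zn(s) → 2 Ga(s) + 3 Zn2+(aq), so Q = [Zn2+(aq)]^3 / [Ga3+(aq)]^2 = 0.000929 and log Q = −3.032.
By the Nernst equation, E = +0.22 − (0.0591/6)·(−3.032) = +0.250 V.

+0.250 V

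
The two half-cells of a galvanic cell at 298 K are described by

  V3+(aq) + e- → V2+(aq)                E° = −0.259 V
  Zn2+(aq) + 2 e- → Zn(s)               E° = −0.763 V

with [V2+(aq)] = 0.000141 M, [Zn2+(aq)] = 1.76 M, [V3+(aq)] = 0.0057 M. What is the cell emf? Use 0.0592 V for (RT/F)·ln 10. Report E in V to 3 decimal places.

+0.592 V

V³⁺/V²⁺ is reduced (cathode, E° = −0.259 V) and Zn²⁺/Zn is oxidized (anode).
E°cell = −0.259 − (−0.763) = +0.504 V, with n = 2 electrons transferred.
For the overall reaction 2 V3+(aq) + Zn(s) → 2 V2+(aq) + Zn2+(aq), Q = ([V2+(aq)]^2·[Zn2+(aq)]) / [V3+(aq)]^2 = 0.00108, giving log Q = −2.968.
By the Nernst equation, E = +0.504 − (0.0592/2)·(−2.968) = +0.592 V.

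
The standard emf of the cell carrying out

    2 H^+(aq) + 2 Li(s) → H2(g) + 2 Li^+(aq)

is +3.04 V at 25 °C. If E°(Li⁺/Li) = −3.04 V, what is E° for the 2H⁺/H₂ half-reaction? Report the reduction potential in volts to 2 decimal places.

+0.00 V

In the reaction as written the 2H⁺/H₂ couple is reduced (cathode) and Li⁺/Li is oxidized (anode), so E°cell = E°(2H⁺/H₂) − E°(Li⁺/Li).
E°(2H⁺/H₂) = E°cell + E°(anode) = +3.04 + (−3.04) = +0.00 V.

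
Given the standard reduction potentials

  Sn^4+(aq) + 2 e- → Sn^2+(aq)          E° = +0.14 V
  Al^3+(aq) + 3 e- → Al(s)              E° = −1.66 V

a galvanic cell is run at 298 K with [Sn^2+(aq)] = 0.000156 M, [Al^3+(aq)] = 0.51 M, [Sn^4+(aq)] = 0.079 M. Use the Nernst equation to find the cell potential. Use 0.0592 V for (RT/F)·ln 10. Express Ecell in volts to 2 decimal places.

+1.89 V

Since E°(Sn⁴⁺/Sn²⁺) > E°(Al³⁺/Al), Sn⁴⁺/Sn²⁺ serves as the cathode.
The standard potential is +0.14 − (−1.66) = +1.80 V and the balanced reaction transfers n = 6 electrons.
Balancing gives 3 Sn^4+(aq) + 2 Al(s) → 3 Sn^2+(aq) + 2 Al^3+(aq); hence Q = ([Sn^2+(aq)]^3·[Al^3+(aq)]^2) / [Sn^4+(aq)]^3 = 2×10^−9 (log Q = −8.698).
E = E° − (0.0592/n)·log Q = +1.80 − (0.0592/6)(−8.698) = +1.89 V.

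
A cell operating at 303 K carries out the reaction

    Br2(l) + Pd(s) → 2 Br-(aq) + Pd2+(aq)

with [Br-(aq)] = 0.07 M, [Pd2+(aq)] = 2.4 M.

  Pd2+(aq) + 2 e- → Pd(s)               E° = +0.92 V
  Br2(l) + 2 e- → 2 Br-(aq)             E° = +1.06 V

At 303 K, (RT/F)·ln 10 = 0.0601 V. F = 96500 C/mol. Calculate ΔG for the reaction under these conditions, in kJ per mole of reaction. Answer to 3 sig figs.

The standard cell potential is +1.06 − (+0.92) = +0.14 V, with n = 2 electrons in the balanced equation.
Q = [Br-(aq)]^2·[Pd2+(aq)] = 0.0118, so log Q = −1.930 and E = +0.14 − (0.0601/2)(−1.930) = +0.1980 V.
Finally ΔG = −nFE = −(2)(96500 C/mol)(+0.1980 V) = −38.2 kJ/mol.

−38.2 kJ/mol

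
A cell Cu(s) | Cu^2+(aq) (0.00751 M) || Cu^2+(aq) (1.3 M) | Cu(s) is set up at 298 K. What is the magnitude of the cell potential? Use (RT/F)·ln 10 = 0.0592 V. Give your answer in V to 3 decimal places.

0.066 V

For a concentration cell E°cell = 0, since both electrodes use the same couple.
The compartment with the higher Cu^2+(aq) concentration (1.3 M) acts as the cathode; ions are reduced there and produced at the dilute (0.00751 M) anode.
With n = 2, Ecell = −(0.0592/2)·log([dilute]/[conc]) = −(0.0592/2)·log(0.00751/1.3) = +0.066 V.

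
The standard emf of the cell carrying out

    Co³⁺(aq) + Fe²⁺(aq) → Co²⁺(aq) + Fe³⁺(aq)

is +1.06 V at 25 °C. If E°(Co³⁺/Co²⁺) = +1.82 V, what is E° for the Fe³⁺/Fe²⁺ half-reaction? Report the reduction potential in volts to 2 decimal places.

In the reaction as written the Co³⁺/Co²⁺ couple is reduced (cathode) and Fe³⁺/Fe²⁺ is oxidized (anode), so E°cell = E°(Co³⁺/Co²⁺) − E°(Fe³⁺/Fe²⁺).
E°(Fe³⁺/Fe²⁺) = E°(cathode) − E°cell = +1.82 − (+1.06) = +0.76 V.

+0.76 V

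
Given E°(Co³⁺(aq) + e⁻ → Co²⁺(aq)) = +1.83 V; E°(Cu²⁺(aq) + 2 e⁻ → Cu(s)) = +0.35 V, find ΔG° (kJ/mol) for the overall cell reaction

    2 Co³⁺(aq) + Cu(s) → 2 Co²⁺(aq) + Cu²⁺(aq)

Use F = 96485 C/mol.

In the reaction as written Co³⁺(aq) is reduced, so the Co³⁺/Co²⁺ couple is the cathode and Cu²⁺/Cu is the anode.
E°cell = +1.83 − (+0.35) = +1.48 V; balancing electrons gives n = 2.
ΔG° = −nFE°cell = −(2)(96485)(+1.48) J/mol = −286 kJ/mol.

−286 kJ/mol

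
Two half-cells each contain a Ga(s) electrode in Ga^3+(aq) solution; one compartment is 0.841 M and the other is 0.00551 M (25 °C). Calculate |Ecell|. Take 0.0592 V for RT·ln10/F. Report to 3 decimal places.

For a concentration cell E°cell = 0, since both electrodes use the same couple.
The compartment with the higher Ga^3+(aq) concentration (0.841 M) acts as the cathode; ions are reduced there and produced at the dilute (0.00551 M) anode.
With n = 3, Ecell = −(0.0592/3)·log([dilute]/[conc]) = −(0.0592/3)·log(0.00551/0.841) = +0.043 V.

0.043 V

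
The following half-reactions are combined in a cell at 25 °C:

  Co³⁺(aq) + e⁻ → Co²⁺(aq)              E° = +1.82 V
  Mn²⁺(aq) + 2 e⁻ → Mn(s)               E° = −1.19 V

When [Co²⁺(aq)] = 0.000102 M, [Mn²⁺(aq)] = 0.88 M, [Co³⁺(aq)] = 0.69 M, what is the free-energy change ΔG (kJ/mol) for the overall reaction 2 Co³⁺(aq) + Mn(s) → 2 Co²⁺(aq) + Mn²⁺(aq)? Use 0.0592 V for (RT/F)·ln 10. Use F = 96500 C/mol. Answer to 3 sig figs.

−625 kJ/mol

The standard cell potential is +1.82 − (−1.19) = +3.01 V, with n = 2 electrons in the balanced equation.
Q = ([Co²⁺(aq)]^2·[Mn²⁺(aq)]) / [Co³⁺(aq)]^2 = 1.92×10^−8, so log Q = −7.716 and E = +3.01 − (0.0592/2)(−7.716) = +3.2384 V.
Then ΔG = −nFE = −2 × 96500 × +3.2384 J/mol = −625 kJ/mol.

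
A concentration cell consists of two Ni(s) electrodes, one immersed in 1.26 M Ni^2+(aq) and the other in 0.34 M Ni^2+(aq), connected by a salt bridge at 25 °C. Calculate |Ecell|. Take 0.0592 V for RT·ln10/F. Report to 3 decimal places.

For a concentration cell E°cell = 0, since both electrodes use the same couple.
The compartment with the higher Ni^2+(aq) concentration (1.26 M) acts as the cathode; ions are reduced there and produced at the dilute (0.34 M) anode.
With n = 2, Ecell = −(0.0592/2)·log([dilute]/[conc]) = −(0.0592/2)·log(0.34/1.26) = +0.017 V.

0.017 V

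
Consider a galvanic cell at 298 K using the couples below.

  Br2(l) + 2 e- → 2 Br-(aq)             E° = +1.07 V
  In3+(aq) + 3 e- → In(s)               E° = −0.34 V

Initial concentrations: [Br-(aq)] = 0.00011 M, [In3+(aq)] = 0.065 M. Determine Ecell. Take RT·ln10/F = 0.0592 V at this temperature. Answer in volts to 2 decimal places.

The Br₂/Br⁻ couple has the more positive E°, so it is the cathode; In³⁺/In is the anode.
The standard potential is +1.07 − (−0.34) = +1.41 V and the balanced reaction transfers n = 6 electrons.
The balanced reaction is 3 Br2(l) + 2 In(s) → 6 Br-(aq) + 2 In3+(aq), so Q = [Br-(aq)]^6·[In3+(aq)]^2 = 7.48×10^−27 and log Q = −26.126.
E = E° − (0.0592/n)·log Q = +1.41 − (0.0592/6)(−26.126) = +1.67 V.

+1.67 V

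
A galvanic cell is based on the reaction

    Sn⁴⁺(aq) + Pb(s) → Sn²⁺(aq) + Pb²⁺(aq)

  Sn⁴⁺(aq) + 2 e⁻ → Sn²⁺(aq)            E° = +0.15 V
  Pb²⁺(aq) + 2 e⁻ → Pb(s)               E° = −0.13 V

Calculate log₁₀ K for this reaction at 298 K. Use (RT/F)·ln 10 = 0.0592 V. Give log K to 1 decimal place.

log K = 9.5

The Sn⁴⁺/Sn²⁺ couple is reduced (cathode); E°cell = +0.15 − (−0.13) = +0.28 V with n = 2.
At equilibrium E = 0, so log K = nE°cell / 0.0592 = (2)(+0.28) / 0.0592 = 9.5.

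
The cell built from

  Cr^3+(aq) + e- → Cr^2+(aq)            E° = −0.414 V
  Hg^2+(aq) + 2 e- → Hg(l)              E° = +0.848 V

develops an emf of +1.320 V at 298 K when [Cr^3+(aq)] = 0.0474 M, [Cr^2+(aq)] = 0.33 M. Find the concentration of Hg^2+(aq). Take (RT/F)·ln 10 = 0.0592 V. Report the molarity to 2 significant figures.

The Hg²⁺/Hg couple has the larger reduction potential, so it is the cathode: E°cell = +0.848 − (−0.414) = +1.262 V and n = 2.
From the Nernst equation, log Q = n(E° − E)/0.0592 = 2·(+1.262 − (+1.320))/0.0592 = −1.959.
For Hg^2+(aq) + 2 Cr^2+(aq) → Hg(l) + 2 Cr^3+(aq), the reaction quotient is Q = [Cr^3+(aq)]^2 / ([Hg^2+(aq)]·[Cr^2+(aq)]^2).
Isolating [Hg^2+(aq)] in Q = 10^{−1.959} yields log [Hg^2+(aq)] = 0.274, i.e. 1.9 M.

1.9 M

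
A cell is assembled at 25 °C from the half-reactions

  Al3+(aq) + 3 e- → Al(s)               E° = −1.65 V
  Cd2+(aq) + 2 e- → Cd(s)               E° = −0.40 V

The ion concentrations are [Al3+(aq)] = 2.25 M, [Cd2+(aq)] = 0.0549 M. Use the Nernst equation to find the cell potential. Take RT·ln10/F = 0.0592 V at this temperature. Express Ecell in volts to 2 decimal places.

+1.21 V

The Cd²⁺/Cd couple has the more positive E°, so it is the cathode; Al³⁺/Al is the anode.
The standard potential is −0.40 − (−1.65) = +1.25 V and the balanced reaction transfers n = 6 electrons.
The balanced reaction is 3 Cd2+(aq) + 2 Al(s) → 3 Cd(s) + 2 Al3+(aq), so Q = [Al3+(aq)]^2 / [Cd2+(aq)]^3 = 3.06×10^4 and log Q = 4.486.
E = E° − (0.0592/n)·log Q = +1.25 − (0.0592/6)(4.486) = +1.21 V.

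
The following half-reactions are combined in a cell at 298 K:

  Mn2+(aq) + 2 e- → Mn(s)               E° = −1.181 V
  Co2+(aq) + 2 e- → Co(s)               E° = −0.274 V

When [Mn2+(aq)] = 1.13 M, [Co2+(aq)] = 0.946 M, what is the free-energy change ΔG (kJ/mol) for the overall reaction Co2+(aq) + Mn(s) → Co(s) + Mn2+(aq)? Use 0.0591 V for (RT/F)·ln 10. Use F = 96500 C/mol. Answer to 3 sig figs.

The standard cell potential is −0.274 − (−1.181) = +0.907 V, with n = 2 electrons in the balanced equation.
Here Q = [Mn2+(aq)] / [Co2+(aq)] = 1.19 (log Q = 0.077), giving E = +0.907 − (0.0591/2)·(0.077) = +0.9047 V.
ΔG = −nFE = −(2)(96500)(+0.9047) J/mol = −175 kJ/mol.

−175 kJ/mol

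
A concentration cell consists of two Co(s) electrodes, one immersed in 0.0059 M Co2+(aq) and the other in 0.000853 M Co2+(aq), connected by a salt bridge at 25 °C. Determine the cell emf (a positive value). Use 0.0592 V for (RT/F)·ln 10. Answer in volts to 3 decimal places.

For a concentration cell E°cell = 0, since both electrodes use the same couple.
The compartment with the higher Co2+(aq) concentration (0.0059 M) acts as the cathode; ions are reduced there and produced at the dilute (0.000853 M) anode.
With n = 2, Ecell = −(0.0592/2)·log([dilute]/[conc]) = −(0.0592/2)·log(0.000853/0.0059) = +0.025 V.

0.025 V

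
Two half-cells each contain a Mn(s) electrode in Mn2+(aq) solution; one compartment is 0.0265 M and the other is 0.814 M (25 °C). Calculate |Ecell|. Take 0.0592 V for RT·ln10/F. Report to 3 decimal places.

For a concentration cell E°cell = 0, since both electrodes use the same couple.
The compartment with the higher Mn2+(aq) concentration (0.814 M) acts as the cathode; ions are reduced there and produced at the dilute (0.0265 M) anode.
With n = 2, Ecell = −(0.0592/2)·log([dilute]/[conc]) = −(0.0592/2)·log(0.0265/0.814) = +0.044 V.

0.044 V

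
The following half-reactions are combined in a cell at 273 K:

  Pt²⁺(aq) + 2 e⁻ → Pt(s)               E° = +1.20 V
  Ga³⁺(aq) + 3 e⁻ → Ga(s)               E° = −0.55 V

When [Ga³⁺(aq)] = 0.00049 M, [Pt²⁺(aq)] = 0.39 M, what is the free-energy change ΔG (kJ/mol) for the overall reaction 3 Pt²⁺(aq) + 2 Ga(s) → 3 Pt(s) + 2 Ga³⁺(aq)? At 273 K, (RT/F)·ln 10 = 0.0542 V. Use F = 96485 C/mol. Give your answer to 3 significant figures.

E°cell = +1.20 − (−0.55) = +1.75 V; the balanced reaction transfers n = 6 electrons.
Here Q = [Ga³⁺(aq)]^2 / [Pt²⁺(aq)]^3 = 4.05×10^−6 (log Q = −5.393), giving E = +1.75 − (0.0542/6)·(−5.393) = +1.7987 V.
ΔG = −nFE = −(6)(96485)(+1.7987) J/mol = −1040 kJ/mol.

−1040 kJ/mol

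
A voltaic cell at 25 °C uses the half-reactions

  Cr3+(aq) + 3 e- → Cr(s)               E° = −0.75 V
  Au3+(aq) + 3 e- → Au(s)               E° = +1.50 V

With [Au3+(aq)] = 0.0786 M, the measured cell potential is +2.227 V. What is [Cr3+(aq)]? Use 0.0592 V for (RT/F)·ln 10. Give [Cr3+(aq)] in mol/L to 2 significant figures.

1.2 M

Au³⁺/Au is the cathode (higher E°); E°cell = +1.50 − (−0.75) = +2.25 V with n = 3.
From the Nernst equation, log Q = n(E° − E)/0.0592 = 3·(+2.25 − (+2.227))/0.0592 = 1.166.
For Au3+(aq) + Cr(s) → Au(s) + Cr3+(aq), the reaction quotient is Q = [Cr3+(aq)] / [Au3+(aq)].
Substituting the known concentrations and solving, log [Cr3+(aq)] = 0.061 and [Cr3+(aq)] = 1.2 M.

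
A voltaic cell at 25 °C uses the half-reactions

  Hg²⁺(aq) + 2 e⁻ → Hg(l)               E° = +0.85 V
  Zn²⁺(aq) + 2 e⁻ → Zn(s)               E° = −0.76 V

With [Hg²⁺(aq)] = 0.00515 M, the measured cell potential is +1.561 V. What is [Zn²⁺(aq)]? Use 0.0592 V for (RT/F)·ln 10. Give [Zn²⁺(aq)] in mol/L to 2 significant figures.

0.23 M

The Hg²⁺/Hg couple has the larger reduction potential, so it is the cathode: E°cell = +0.85 − (−0.76) = +1.61 V and n = 2.
Rearranging E = E° − (0.0592/n)·log Q gives log Q = 2(+1.61 − (+1.561))/0.0592 = 1.655.
For Hg²⁺(aq) + Zn(s) → Hg(l) + Zn²⁺(aq), the reaction quotient is Q = [Zn²⁺(aq)] / [Hg²⁺(aq)].
Substituting the known concentrations and solving, log [Zn²⁺(aq)] = −0.633 and [Zn²⁺(aq)] = 0.23 M.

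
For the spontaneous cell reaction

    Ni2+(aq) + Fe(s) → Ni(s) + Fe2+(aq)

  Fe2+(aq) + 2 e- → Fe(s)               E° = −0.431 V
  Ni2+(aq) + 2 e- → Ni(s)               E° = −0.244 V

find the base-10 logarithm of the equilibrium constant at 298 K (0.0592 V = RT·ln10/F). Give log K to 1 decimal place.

The Ni²⁺/Ni couple is reduced (cathode); E°cell = −0.244 − (−0.431) = +0.187 V with n = 2.
At equilibrium E = 0, so log K = nE°cell / 0.0592 = (2)(+0.187) / 0.0592 = 6.3.

log K = 6.3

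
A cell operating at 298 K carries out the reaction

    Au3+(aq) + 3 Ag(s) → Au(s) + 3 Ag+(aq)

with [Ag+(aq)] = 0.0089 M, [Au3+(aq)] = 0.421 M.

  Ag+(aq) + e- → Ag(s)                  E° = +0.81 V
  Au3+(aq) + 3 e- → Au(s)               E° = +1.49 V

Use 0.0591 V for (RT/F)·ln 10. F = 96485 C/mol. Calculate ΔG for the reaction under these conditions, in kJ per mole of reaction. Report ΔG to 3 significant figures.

With Au³⁺/Au reduced at the cathode, E°cell = +1.49 − (+0.81) = +0.68 V and n = 3.
Q = [Ag+(aq)]^3 / [Au3+(aq)] = 1.67×10^−6, so log Q = −5.776 and E = +0.68 − (0.0591/3)(−5.776) = +0.7938 V.
ΔG = −nFE = −(3)(96485)(+0.7938) J/mol = −230 kJ/mol.

−230 kJ/mol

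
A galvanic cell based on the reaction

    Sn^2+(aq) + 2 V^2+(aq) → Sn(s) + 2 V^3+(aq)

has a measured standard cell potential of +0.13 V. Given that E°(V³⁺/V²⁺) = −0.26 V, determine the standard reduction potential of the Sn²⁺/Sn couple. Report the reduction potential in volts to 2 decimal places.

In the reaction as written the Sn²⁺/Sn couple is reduced (cathode) and V³⁺/V²⁺ is oxidized (anode), so E°cell = E°(Sn²⁺/Sn) − E°(V³⁺/V²⁺).
E°(Sn²⁺/Sn) = E°cell + E°(anode) = +0.13 + (−0.26) = −0.13 V.

−0.13 V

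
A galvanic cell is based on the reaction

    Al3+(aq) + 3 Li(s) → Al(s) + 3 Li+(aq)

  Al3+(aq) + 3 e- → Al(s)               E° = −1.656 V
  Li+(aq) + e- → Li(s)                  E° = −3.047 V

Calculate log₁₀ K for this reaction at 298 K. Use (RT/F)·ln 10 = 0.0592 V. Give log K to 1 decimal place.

log K = 70.5

The Al³⁺/Al couple is reduced (cathode); E°cell = −1.656 − (−3.047) = +1.391 V with n = 3.
At equilibrium E = 0, so log K = nE°cell / 0.0592 = (3)(+1.391) / 0.0592 = 70.5.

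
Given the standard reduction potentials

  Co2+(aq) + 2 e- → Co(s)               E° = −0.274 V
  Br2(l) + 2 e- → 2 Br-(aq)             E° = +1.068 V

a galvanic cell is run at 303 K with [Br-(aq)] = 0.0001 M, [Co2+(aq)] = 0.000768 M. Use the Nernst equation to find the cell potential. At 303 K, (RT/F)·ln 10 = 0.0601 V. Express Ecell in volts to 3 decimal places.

Br₂/Br⁻ is reduced (cathode, E° = +1.068 V) and Co²⁺/Co is oxidized (anode).
The standard potential is +1.068 − (−0.274) = +1.342 V and the balanced reaction transfers n = 2 electrons.
The balanced reaction is Br2(l) + Co(s) → 2 Br-(aq) + Co2+(aq), so Q = [Br-(aq)]^2·[Co2+(aq)] = 7.68×10^−12 and log Q = −11.115.
By the Nernst equation, E = +1.342 − (0.0601/2)·(−11.115) = +1.676 V.

+1.676 V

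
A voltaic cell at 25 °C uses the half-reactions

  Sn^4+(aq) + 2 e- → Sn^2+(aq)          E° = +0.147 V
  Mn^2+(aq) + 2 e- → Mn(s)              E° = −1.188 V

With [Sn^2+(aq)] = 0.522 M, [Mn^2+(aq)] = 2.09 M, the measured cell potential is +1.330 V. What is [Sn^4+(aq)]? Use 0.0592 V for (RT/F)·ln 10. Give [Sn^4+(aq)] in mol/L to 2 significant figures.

Sn⁴⁺/Sn²⁺ is the cathode (higher E°); E°cell = +0.147 − (−1.188) = +1.335 V with n = 2.
Since E = E° − (0.0592/n)·log Q, log Q = n(E° − E)/0.0592 = 0.169.
The balanced reaction is Sn^4+(aq) + Mn(s) → Sn^2+(aq) + Mn^2+(aq), so Q = ([Sn^2+(aq)]·[Mn^2+(aq)]) / [Sn^4+(aq)].
Isolating [Sn^4+(aq)] in Q = 10^{0.169} yields log [Sn^4+(aq)] = −0.131, i.e. 0.74 M.

0.74 M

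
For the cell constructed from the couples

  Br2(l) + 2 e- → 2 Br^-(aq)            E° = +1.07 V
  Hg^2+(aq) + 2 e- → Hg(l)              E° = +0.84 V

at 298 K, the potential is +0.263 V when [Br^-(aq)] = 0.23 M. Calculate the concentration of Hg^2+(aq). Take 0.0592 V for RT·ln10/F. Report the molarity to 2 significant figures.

1.5 M

The Br₂/Br⁻ couple has the larger reduction potential, so it is the cathode: E°cell = +1.07 − (+0.84) = +0.23 V and n = 2.
Rearranging E = E° − (0.0592/n)·log Q gives log Q = 2(+0.23 − (+0.263))/0.0592 = −1.115.
For Br2(l) + Hg(l) → 2 Br^-(aq) + Hg^2+(aq), the reaction quotient is Q = [Br^-(aq)]^2·[Hg^2+(aq)].
Solving for the unknown gives log [Hg^2+(aq)] = 0.162, so [Hg^2+(aq)] ≈ 1.5 M.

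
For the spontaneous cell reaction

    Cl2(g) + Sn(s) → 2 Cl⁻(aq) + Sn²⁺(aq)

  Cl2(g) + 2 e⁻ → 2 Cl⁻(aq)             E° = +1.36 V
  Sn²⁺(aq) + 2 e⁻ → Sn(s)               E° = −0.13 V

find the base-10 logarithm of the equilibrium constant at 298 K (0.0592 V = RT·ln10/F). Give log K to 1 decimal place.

The Cl₂/Cl⁻ couple is reduced (cathode); E°cell = +1.36 − (−0.13) = +1.49 V with n = 2.
At equilibrium E = 0, so log K = nE°cell / 0.0592 = (2)(+1.49) / 0.0592 = 50.3.

log K = 50.3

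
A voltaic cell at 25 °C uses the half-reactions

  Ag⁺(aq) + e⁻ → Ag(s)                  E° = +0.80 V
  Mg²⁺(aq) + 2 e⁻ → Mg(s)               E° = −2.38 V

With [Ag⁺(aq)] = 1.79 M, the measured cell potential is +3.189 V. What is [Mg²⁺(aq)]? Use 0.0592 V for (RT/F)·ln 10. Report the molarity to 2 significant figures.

The Ag⁺/Ag couple has the larger reduction potential, so it is the cathode: E°cell = +0.80 − (−2.38) = +3.18 V and n = 2.
Rearranging E = E° − (0.0592/n)·log Q gives log Q = 2(+3.18 − (+3.189))/0.0592 = −0.304.
The balanced reaction is 2 Ag⁺(aq) + Mg(s) → 2 Ag(s) + Mg²⁺(aq), so Q = [Mg²⁺(aq)] / [Ag⁺(aq)]^2.
Solving for the unknown gives log [Mg²⁺(aq)] = 0.202, so [Mg²⁺(aq)] ≈ 1.6 M.

1.6 M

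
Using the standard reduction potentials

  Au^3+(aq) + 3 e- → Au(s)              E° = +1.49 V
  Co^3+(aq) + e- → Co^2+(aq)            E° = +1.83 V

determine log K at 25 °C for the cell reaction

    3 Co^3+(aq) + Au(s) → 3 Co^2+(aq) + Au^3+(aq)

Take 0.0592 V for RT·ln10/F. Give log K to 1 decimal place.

log K = 17.2

The Co³⁺/Co²⁺ couple is reduced (cathode); E°cell = +1.83 − (+1.49) = +0.34 V with n = 3.
At equilibrium E = 0, so log K = nE°cell / 0.0592 = (3)(+0.34) / 0.0592 = 17.2.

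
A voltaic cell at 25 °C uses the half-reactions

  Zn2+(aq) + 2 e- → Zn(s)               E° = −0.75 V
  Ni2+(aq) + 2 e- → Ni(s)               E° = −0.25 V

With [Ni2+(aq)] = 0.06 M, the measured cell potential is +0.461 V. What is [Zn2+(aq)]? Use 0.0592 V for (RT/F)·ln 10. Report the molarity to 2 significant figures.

The Ni²⁺/Ni couple has the larger reduction potential, so it is the cathode: E°cell = −0.25 − (−0.75) = +0.50 V and n = 2.
Since E = E° − (0.0592/n)·log Q, log Q = n(E° − E)/0.0592 = 1.318.
For Ni2+(aq) + Zn(s) → Ni(s) + Zn2+(aq), the reaction quotient is Q = [Zn2+(aq)] / [Ni2+(aq)].
Substituting the known concentrations and solving, log [Zn2+(aq)] = 0.096 and [Zn2+(aq)] = 1.2 M.

1.2 M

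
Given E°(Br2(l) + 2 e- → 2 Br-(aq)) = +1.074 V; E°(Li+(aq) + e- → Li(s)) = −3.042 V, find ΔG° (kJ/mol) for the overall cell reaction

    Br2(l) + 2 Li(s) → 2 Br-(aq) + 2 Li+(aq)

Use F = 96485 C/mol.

−794 kJ/mol

In the reaction as written Br2(l) is reduced, so the Br₂/Br⁻ couple is the cathode and Li⁺/Li is the anode.
E°cell = +1.074 − (−3.042) = +4.116 V; balancing electrons gives n = 2.
ΔG° = −nFE°cell = −(2)(96485)(+4.116) J/mol = −794 kJ/mol.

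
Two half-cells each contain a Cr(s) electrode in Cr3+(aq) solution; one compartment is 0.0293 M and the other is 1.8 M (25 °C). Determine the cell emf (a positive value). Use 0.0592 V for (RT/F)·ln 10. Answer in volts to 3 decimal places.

0.035 V

For a concentration cell E°cell = 0, since both electrodes use the same couple.
The compartment with the higher Cr3+(aq) concentration (1.8 M) acts as the cathode; ions are reduced there and produced at the dilute (0.0293 M) anode.
With n = 3, Ecell = −(0.0592/3)·log([dilute]/[conc]) = −(0.0592/3)·log(0.0293/1.8) = +0.035 V.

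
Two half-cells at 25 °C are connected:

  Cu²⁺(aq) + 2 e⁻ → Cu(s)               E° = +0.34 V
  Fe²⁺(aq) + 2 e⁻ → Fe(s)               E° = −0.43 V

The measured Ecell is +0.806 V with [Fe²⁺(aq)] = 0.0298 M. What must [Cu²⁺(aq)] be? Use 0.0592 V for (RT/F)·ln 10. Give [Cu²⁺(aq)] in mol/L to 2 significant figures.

With Cu²⁺/Cu at the cathode and Fe²⁺/Fe at the anode, E°cell = +0.34 − (−0.43) = +0.77 V (n = 2).
From the Nernst equation, log Q = n(E° − E)/0.0592 = 2·(+0.77 − (+0.806))/0.0592 = −1.216.
Balancing electrons gives Cu²⁺(aq) + Fe(s) → Cu(s) + Fe²⁺(aq); thus Q = [Fe²⁺(aq)] / [Cu²⁺(aq)].
Solving for the unknown gives log [Cu²⁺(aq)] = −0.310, so [Cu²⁺(aq)] ≈ 0.49 M.

0.49 M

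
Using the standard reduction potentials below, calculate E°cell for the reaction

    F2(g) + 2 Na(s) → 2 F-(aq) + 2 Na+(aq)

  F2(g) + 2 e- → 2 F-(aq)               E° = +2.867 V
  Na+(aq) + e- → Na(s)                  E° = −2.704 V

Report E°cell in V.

In the reaction as written, F2(g) is reduced (cathode) and Na+(aq) is produced by oxidation at the anode.
E°cell = E°(cathode) − E°(anode) = +2.867 − (−2.704) = +5.571 V.

+5.571 V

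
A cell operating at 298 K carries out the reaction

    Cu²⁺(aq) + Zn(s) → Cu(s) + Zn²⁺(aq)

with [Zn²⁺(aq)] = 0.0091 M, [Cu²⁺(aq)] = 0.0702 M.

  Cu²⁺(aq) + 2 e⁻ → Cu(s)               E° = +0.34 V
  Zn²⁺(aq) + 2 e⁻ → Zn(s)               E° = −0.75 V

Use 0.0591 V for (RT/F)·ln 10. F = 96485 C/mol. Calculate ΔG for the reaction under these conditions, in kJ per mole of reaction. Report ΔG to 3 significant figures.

−215 kJ/mol

The standard cell potential is +0.34 − (−0.75) = +1.09 V, with n = 2 electrons in the balanced equation.
Q = [Zn²⁺(aq)] / [Cu²⁺(aq)] = 0.13, so log Q = −0.887 and E = +1.09 − (0.0591/2)(−0.887) = +1.1162 V.
Finally ΔG = −nFE = −(2)(96485 C/mol)(+1.1162 V) = −215 kJ/mol.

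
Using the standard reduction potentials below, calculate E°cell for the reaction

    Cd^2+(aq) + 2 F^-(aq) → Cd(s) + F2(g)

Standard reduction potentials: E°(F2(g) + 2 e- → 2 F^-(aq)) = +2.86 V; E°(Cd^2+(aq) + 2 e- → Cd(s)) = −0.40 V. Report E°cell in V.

−3.26 V

Cd^2+(aq) gains electrons, so the Cd²⁺/Cd couple is the cathode; the F₂/F⁻ couple is the anode.
E°cell = E°(cathode) − E°(anode) = −0.40 − (+2.86) = −3.26 V.
The negative E°cell means the reaction is non-spontaneous in the direction written.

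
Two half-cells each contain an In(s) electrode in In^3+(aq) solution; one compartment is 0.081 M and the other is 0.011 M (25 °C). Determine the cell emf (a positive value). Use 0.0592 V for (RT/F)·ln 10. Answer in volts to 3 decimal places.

For a concentration cell E°cell = 0, since both electrodes use the same couple.
The compartment with the higher In^3+(aq) concentration (0.081 M) acts as the cathode; ions are reduced there and produced at the dilute (0.011 M) anode.
With n = 3, Ecell = −(0.0592/3)·log([dilute]/[conc]) = −(0.0592/3)·log(0.011/0.081) = +0.017 V.

0.017 V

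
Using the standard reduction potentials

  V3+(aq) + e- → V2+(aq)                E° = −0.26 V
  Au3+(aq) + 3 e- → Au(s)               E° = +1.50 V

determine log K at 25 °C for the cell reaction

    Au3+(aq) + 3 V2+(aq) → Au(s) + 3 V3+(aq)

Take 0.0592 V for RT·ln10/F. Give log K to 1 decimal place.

log K = 89.2

The Au³⁺/Au couple is reduced (cathode); E°cell = +1.50 − (−0.26) = +1.76 V with n = 3.
At equilibrium E = 0, so log K = nE°cell / 0.0592 = (3)(+1.76) / 0.0592 = 89.2.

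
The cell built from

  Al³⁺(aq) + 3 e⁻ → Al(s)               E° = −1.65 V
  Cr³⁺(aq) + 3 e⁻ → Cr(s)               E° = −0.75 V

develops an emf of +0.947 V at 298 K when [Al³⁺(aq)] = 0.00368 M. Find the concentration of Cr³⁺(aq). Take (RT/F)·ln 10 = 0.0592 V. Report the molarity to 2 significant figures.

The Cr³⁺/Cr couple has the larger reduction potential, so it is the cathode: E°cell = −0.75 − (−1.65) = +0.90 V and n = 3.
Rearranging E = E° − (0.0592/n)·log Q gives log Q = 3(+0.90 − (+0.947))/0.0592 = −2.382.
For Cr³⁺(aq) + Al(s) → Cr(s) + Al³⁺(aq), the reaction quotient is Q = [Al³⁺(aq)] / [Cr³⁺(aq)].
Isolating [Cr³⁺(aq)] in Q = 10^{−2.382} yields log [Cr³⁺(aq)] = −0.052, i.e. 0.89 M.

0.89 M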